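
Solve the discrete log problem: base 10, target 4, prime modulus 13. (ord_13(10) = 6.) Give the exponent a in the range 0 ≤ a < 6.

5

Successive powers of 10 modulo 13:
  10^0=1  10^1=10  10^2=9  10^3=12  10^4=3  10^5=4
So 10^5 ≡ 4 (mod 13), giving a = 5.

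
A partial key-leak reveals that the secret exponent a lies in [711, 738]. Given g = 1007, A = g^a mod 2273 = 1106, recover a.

724

Compute 1007^711 mod 2273 = 59, then multiply by 1007 repeatedly:
  1007^711=59  1007^712=315  1007^713=1258  1007^714=745  1007^715=125
  1007^716=860  1007^717=7  1007^718=230  1007^719=2037  1007^720=1013
  1007^721=1787  1007^722=1566  1007^723=1773  1007^724=1106
Found 1106 at exponent 724.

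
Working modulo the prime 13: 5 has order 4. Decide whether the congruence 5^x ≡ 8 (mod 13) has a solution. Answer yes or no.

yes

8 ∈ ⟨5⟩ iff 8^4 ≡ 1 (mod 13), since |⟨5⟩| = 4.
8^4 mod 13 = 1.
Since 1 = 1, 8 lies in the subgroup.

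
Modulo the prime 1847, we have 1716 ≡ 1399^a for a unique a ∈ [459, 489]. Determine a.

Compute 1399^459 mod 1847 = 716, then multiply by 1399 repeatedly:
  1399^459=716  1399^460=610  1399^461=76  1399^462=1045  1399^463=978
  1399^464=1442  1399^465=434  1399^466=1350  1399^467=1016  1399^468=1041
  1399^469=923  1399^470=224  1399^471=1233  1399^472=1716
Found 1716 at exponent 472.

472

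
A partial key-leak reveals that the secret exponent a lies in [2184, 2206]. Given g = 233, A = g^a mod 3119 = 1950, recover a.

2188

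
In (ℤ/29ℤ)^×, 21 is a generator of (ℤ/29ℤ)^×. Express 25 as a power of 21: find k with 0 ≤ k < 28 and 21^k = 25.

Successive powers of 21 modulo 29:
  21^0=1  21^1=21  21^2=6  21^3=10  21^4=7  21^5=2
  21^6=13  21^7=12  21^8=20  21^9=14  21^10=4  21^11=26
  21^12=24  21^13=11  21^14=28  21^15=8  21^16=23  21^17=19
  21^18=22  21^19=27  21^20=16  21^21=17  21^22=9  21^23=15
  21^24=25
So 21^24 ≡ 25 (mod 29), giving k = 24.

24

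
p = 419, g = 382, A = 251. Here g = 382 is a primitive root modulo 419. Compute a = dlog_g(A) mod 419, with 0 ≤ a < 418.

Baby-step giant-step with m = ceil(sqrt(418)) = 21.
Baby table (382^j mod 419 for j=0..20):
  0:1  1:382  2:112  3:46  4:393  5:124  6:21  7:61
  8:257  9:128  10:292  11:90  12:22  13:24  14:369  15:174
  16:266  17:214  18:43  19:85  20:207
Giant step factor: 382^(-21) ≡ 265 (mod 419).
Scan 251·265^i mod 419 for i = 0, 1, …:
  i=0: 251   i=1: 313   i=2: 402   i=3: 104
  i=4: 325   i=5: 230   i=6: 195   i=7: 138
  i=8: 117   i=9: 418     …   i=17: 83
  i=18: 207
Match at i=18, j=20: a = 18·21 + 20 = 398.

398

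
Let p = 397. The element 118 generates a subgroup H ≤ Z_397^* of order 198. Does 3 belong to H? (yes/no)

yes

3 ∈ ⟨118⟩ iff 3^198 ≡ 1 (mod 397), since |⟨118⟩| = 198.
3^198 mod 397 = 1.
Since 1 = 1, 3 lies in the subgroup.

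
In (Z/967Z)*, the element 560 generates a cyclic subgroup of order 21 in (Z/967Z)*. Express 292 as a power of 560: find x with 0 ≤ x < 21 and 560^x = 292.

2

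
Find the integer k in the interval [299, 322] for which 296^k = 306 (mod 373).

315

Compute 296^299 mod 373 = 275, then multiply by 296 repeatedly:
  296^299=275  296^300=86  296^301=92  296^302=3  296^303=142
  296^304=256  296^305=57  296^306=87  296^307=15  296^308=337
  296^309=161  296^310=285  296^311=62  296^312=75  296^313=193
  296^314=59  296^315=306
Found 306 at exponent 315.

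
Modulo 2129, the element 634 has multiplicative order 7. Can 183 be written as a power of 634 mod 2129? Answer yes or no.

no

⟨634⟩ has order 7; its elements mod 2129 are {1, 634, 933, 1598, 1704, 1789, 1857}.
183 is not in this set.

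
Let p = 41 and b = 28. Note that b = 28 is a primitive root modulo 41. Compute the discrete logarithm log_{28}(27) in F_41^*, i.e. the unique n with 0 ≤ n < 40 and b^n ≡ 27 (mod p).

Successive powers of 28 modulo 41:
  28^0=1  28^1=28  28^2=5  28^3=17  28^4=25  28^5=3
  28^6=2  28^7=15  28^8=10  28^9=34  28^10=9  28^11=6
  28^12=4  28^13=30  28^14=20  28^15=27
So 28^15 ≡ 27 (mod 41), giving n = 15.

15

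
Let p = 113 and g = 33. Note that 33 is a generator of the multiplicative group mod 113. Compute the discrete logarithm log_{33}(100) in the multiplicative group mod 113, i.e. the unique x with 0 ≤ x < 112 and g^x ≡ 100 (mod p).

10

Baby-step giant-step with m = ceil(sqrt(112)) = 11.
Baby table (33^j mod 113 for j=0..10):
  0:1  1:33  2:72  3:3  4:99  5:103  6:9  7:71
  8:83  9:27  10:100
Giant step factor: 33^(-11) ≡ 59 (mod 113).
Scan 100·59^i mod 113 for i = 0, 1, …:
  i=0: 100
Match at i=0, j=10: x = 0·11 + 10 = 10.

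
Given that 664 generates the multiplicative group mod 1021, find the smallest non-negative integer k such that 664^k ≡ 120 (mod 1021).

Baby-step giant-step with m = ceil(sqrt(1020)) = 32.
Baby table (664^j mod 1021 for j=0..31):
  0:1  1:664  2:845  3:551  4:346  5:19  6:364  7:740
  8:259  9:448  10:361  11:790  12:787  13:837  14:344  15:733
  16:716  17:659  18:588  19:410  20:654  21:331  22:269  23:962
  24:643  25:174  26:163  27:6  28:921  29:986  30:243  31:34
Giant step factor: 664^(-32) ≡ 206 (mod 1021).
Scan 120·206^i mod 1021 for i = 0, 1, …:
  i=0: 120   i=1: 216   i=2: 593   i=3: 659
Match at i=3, j=17: k = 3·32 + 17 = 113.

113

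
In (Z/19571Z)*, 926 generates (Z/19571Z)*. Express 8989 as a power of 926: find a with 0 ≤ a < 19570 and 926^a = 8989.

Baby-step giant-step with m = ceil(sqrt(19570)) = 140.
Baby table (926^j mod 19571 for j=0..139):
  0:1  1:926  2:15923  3:7735  4:19195  5:4102  6:1678  7:7719
  8:4379  9:3757  10:14915  11:13735  12:17031  13:16051  14:8837  15:2384
  16:15632  17:12263  18:4358  19:3882  20:13239  21:7868  22:5356  23:8193
  24:12741  25:16424  26:1957  27:11650  28:4279  29:9012  30:7866  31:3504
  32:15489  33:16842  34:17176  35:13324  36:8294  37:8412  38:254  39:352
  40:12816  41:7590  42:2351  43:4645  44:15221  45:3526  46:16290  47:14870
  48:11207  49:5052  50:683  51:6186  52:13504  53:18406  54:17186  55:3013
  56:10956  57:7478  58:16065  59:2230  60:10025  61:6496  62:6999  63:3073
  64:7803  65:3879  66:10461  67:18812  68:1722  69:9321  70:435  71:11390
  72:17942  73:18084  74:12579  75:3409  76:5803  77:11124  78:6478  79:9902
  80:10024  81:5570  82:10647  83:14909  84:8179  85:19348  86:8783  87:11093
  88:16914  89:5564  90:5091  91:17226  92:911  93:2033  94:3742  95:1025
  96:9742  97:18432  98:2120  99:6020  100:16356  101:17273  102:5291  103:6716
  104:15009  105:2924  106:6826  107:19014  108:12635  109:16123  110:16796  111:13722
  112:4993  113:4762  114:6137  115:7272  116:1448  117:10020  118:1866  119:5668
  120:3540  121:9683  122:2940  123:2071  124:19359  125:18969  126:10107  127:4144
  128:1428  129:11071  130:16113  131:7536  132:11060  133:5927  134:8522  135:4259
  136:10063  137:2542  138:5372  139:3438
Giant step factor: 926^(-140) ≡ 16028 (mod 19571).
Scan 8989·16028^i mod 19571 for i = 0, 1, …:
  i=0: 8989   i=1: 13561   i=2: 182   i=3: 1017
  i=4: 17404   i=5: 5849   i=6: 2682   i=7: 9180
  i=8: 2262   i=9: 9844     …   i=74: 17889
  i=75: 9742
Match at i=75, j=96: a = 75·140 + 96 = 10596.

10596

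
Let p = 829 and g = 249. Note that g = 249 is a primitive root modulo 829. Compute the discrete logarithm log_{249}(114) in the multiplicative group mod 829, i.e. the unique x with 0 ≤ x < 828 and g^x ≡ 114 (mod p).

Baby-step giant-step with m = ceil(sqrt(828)) = 29.
Baby table (249^j mod 829 for j=0..28):
  0:1  1:249  2:655  3:611  4:432  5:627  6:271  7:330
  8:99  9:610  10:183  11:801  12:489  13:727  14:301  15:339
  16:682  17:702  18:708  19:544  20:329  21:679  22:784  23:401
  24:369  25:691  26:456  27:800  28:240
Giant step factor: 249^(-29) ≡ 403 (mod 829).
Scan 114·403^i mod 829 for i = 0, 1, …:
  i=0: 114   i=1: 347   i=2: 569   i=3: 503
  i=4: 433   i=5: 409   i=6: 685   i=7: 827
  i=8: 23   i=9: 150     …   i=23: 72
  i=24: 1
Match at i=24, j=0: x = 24·29 + 0 = 696.

696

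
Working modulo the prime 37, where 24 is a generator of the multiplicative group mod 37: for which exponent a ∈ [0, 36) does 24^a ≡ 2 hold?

5

Successive powers of 24 modulo 37:
  24^0=1  24^1=24  24^2=21  24^3=23  24^4=34  24^5=2
So 24^5 ≡ 2 (mod 37), giving a = 5.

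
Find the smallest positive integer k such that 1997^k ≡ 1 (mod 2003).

91

The order of 1997 must divide p − 1 = 2002 = 2 · 7 · 11 · 13.
Divisors: 1, 2, 7, 11, 13, 14, 22, 26, 77, 91, 143, 154, 182, 286, 1001, 2002.
Check each in increasing order: 1997^1 ≡ 1997;  1997^2 ≡ 36;  1997^7 ≡ 484;  1997^11 ≡ 325;  1997^13 ≡ 1685;  1997^14 ≡ 1908;  1997^22 ≡ 1469;  1997^26 ≡ 974;  1997^77 ≡ 253;  1997^91 ≡ 1.
Smallest exponent giving 1 is 91.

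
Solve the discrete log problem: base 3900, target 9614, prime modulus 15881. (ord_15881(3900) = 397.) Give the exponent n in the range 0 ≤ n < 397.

Baby-step giant-step with m = ceil(sqrt(397)) = 20.
Baby table (3900^j mod 15881 for j=0..19):
  0:1  1:3900  2:11883  3:2942  4:7718  5:5705  6:219  7:12407
  8:13774  9:9058  10:6856  11:10677  12:318  13:1482  14:14997  15:14458
  16:8650  17:3756  18:6118  19:6938
Giant step factor: 3900^(-20) ≡ 15088 (mod 15881).
Scan 9614·15088^i mod 15881 for i = 0, 1, …:
  i=0: 9614   i=1: 14859   i=2: 515   i=3: 4511
  i=4: 11883
Match at i=4, j=2: n = 4·20 + 2 = 82.

82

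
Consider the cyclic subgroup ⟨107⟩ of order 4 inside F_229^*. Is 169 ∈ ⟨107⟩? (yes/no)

no

⟨107⟩ has order 4; its elements mod 229 are {1, 107, 122, 228}.
169 is not in this set.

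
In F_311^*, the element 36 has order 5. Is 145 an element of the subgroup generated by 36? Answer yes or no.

no

⟨36⟩ has order 5; its elements mod 311 are {1, 6, 36, 52, 216}.
145 is not in this set.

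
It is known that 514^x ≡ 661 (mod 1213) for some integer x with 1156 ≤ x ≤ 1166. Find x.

1160

Compute 514^1156 mod 1213 = 765, then multiply by 514 repeatedly:
  514^1156=765  514^1157=198  514^1158=1093  514^1159=183  514^1160=661
Found 661 at exponent 1160.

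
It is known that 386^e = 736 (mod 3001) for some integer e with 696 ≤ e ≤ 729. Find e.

717

Compute 386^696 mod 3001 = 1943, then multiply by 386 repeatedly:
  386^696=1943  386^697=2749  386^698=1761  386^699=1520  386^700=1525
  386^701=454  386^702=1186  386^703=1644  386^704=1373  386^705=1802
  386^706=2341  386^707=325  386^708=2409  386^709=2565  386^710=2761
  386^711=391  386^712=876  386^713=2024  386^714=1004  386^715=415
  386^716=1137  386^717=736
Found 736 at exponent 717.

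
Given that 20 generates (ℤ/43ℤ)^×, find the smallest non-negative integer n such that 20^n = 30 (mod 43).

Baby-step giant-step with m = ceil(sqrt(42)) = 7.
Baby table (20^j mod 43 for j=0..6):
  0:1  1:20  2:13  3:2  4:40  5:26  6:4
Giant step factor: 20^(-7) ≡ 7 (mod 43).
Scan 30·7^i mod 43 for i = 0, 1, …:
  i=0: 30   i=1: 38   i=2: 8   i=3: 13
Match at i=3, j=2: n = 3·7 + 2 = 23.

23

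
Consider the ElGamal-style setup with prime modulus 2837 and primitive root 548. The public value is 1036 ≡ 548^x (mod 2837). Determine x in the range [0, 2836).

922

Baby-step giant-step with m = ceil(sqrt(2836)) = 54.
Baby table (548^j mod 2837 for j=0..53):
  0:1  1:548  2:2419  3:733  4:1667  5:2  6:1096  7:2001
  8:1466  9:497  10:4  11:2192  12:1165  13:95  14:994  15:8
  16:1547  17:2330  18:190  19:1988  20:16  21:257  22:1823  23:380
  24:1139  25:32  26:514  27:809  28:760  29:2278  30:64  31:1028
  32:1618  33:1520  34:1719  35:128  36:2056  37:399  38:203  39:601
  40:256  41:1275  42:798  43:406  44:1202  45:512  46:2550  47:1596
  48:812  49:2404  50:1024  51:2263  52:355  53:1624
Giant step factor: 548^(-54) ≡ 1923 (mod 2837).
Scan 1036·1923^i mod 2837 for i = 0, 1, …:
  i=0: 1036   i=1: 654   i=2: 851   i=3: 2361
  i=4: 1003   i=5: 2446   i=6: 2749   i=7: 996
  i=8: 333   i=9: 2034     …   i=16: 411
  i=17: 1667
Match at i=17, j=4: x = 17·54 + 4 = 922.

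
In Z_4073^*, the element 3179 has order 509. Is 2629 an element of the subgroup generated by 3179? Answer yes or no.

yes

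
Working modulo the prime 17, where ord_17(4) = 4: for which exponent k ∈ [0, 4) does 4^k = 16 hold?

Successive powers of 4 modulo 17:
  4^0=1  4^1=4  4^2=16
So 4^2 ≡ 16 (mod 17), giving k = 2.

2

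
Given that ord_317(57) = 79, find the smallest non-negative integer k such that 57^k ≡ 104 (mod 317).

6

Baby-step giant-step with m = ceil(sqrt(79)) = 9.
Baby table (57^j mod 317 for j=0..8):
  0:1  1:57  2:79  3:65  4:218  5:63  6:104  7:222
  8:291
Giant step factor: 57^(-9) ≡ 277 (mod 317).
Scan 104·277^i mod 317 for i = 0, 1, …:
  i=0: 104
Match at i=0, j=6: k = 0·9 + 6 = 6.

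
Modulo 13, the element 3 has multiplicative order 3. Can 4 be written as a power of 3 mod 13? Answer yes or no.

no

4 ∈ ⟨3⟩ iff 4^3 ≡ 1 (mod 13), since |⟨3⟩| = 3.
4^3 mod 13 = 12.
Since 12 ≠ 1, 4 does not lie in the subgroup.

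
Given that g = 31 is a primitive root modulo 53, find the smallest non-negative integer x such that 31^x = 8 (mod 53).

19

Baby-step giant-step with m = ceil(sqrt(52)) = 8.
Baby table (31^j mod 53 for j=0..7):
  0:1  1:31  2:7  3:5  4:49  5:35  6:25  7:33
Giant step factor: 31^(-8) ≡ 10 (mod 53).
Scan 8·10^i mod 53 for i = 0, 1, …:
  i=0: 8   i=1: 27   i=2: 5
Match at i=2, j=3: x = 2·8 + 3 = 19.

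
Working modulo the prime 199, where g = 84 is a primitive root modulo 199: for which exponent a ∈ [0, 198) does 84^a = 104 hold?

46

Baby-step giant-step with m = ceil(sqrt(198)) = 15.
Baby table (84^j mod 199 for j=0..14):
  0:1  1:84  2:91  3:82  4:122  5:99  6:157  7:54
  8:158  9:138  10:50  11:21  12:172  13:120  14:130
Giant step factor: 84^(-15) ≡ 191 (mod 199).
Scan 104·191^i mod 199 for i = 0, 1, …:
  i=0: 104   i=1: 163   i=2: 89   i=3: 84
Match at i=3, j=1: a = 3·15 + 1 = 46.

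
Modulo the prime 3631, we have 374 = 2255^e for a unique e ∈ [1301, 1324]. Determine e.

1316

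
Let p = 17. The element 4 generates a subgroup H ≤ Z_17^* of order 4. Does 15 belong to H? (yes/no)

15 ∈ ⟨4⟩ iff 15^4 ≡ 1 (mod 17), since |⟨4⟩| = 4.
15^4 mod 17 = 16.
Since 16 ≠ 1, 15 does not lie in the subgroup.

no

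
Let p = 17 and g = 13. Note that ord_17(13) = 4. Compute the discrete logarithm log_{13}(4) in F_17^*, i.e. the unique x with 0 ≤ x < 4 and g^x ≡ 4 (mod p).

3

Successive powers of 13 modulo 17:
  13^0=1  13^1=13  13^2=16  13^3=4
So 13^3 ≡ 4 (mod 17), giving x = 3.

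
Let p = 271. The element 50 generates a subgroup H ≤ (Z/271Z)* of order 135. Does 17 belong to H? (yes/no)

17 ∈ ⟨50⟩ iff 17^135 ≡ 1 (mod 271), since |⟨50⟩| = 135.
17^135 mod 271 = 1.
Since 1 = 1, 17 lies in the subgroup.

yes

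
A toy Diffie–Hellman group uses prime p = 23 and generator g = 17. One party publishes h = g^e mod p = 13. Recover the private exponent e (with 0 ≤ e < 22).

2

Successive powers of 17 modulo 23:
  17^0=1  17^1=17  17^2=13
So 17^2 ≡ 13 (mod 23), giving e = 2.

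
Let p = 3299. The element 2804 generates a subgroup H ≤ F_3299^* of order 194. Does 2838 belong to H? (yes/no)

no

2838 ∈ ⟨2804⟩ iff 2838^194 ≡ 1 (mod 3299), since |⟨2804⟩| = 194.
2838^194 mod 3299 = 3120.
Since 3120 ≠ 1, 2838 does not lie in the subgroup.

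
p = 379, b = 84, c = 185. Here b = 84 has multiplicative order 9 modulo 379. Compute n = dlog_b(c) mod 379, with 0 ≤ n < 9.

8

Successive powers of 84 modulo 379:
  84^0=1  84^1=84  84^2=234  84^3=327  84^4=180  84^5=339
  84^6=51  84^7=115  84^8=185
So 84^8 ≡ 185 (mod 379), giving n = 8.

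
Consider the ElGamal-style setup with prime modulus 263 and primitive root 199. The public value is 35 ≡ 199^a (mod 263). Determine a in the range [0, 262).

Baby-step giant-step with m = ceil(sqrt(262)) = 17.
Baby table (199^j mod 263 for j=0..16):
  0:1  1:199  2:151  3:67  4:183  5:123  6:18  7:163
  8:88  9:154  10:138  11:110  12:61  13:41  14:6  15:142
  16:117
Giant step factor: 199^(-17) ≡ 193 (mod 263).
Scan 35·193^i mod 263 for i = 0, 1, …:
  i=0: 35   i=1: 180   i=2: 24   i=3: 161
  i=4: 39   i=5: 163
Match at i=5, j=7: a = 5·17 + 7 = 92.

92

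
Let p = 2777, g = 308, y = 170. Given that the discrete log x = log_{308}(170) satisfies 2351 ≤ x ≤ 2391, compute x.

Compute 308^2351 mod 2777 = 521, then multiply by 308 repeatedly:
  308^2351=521  308^2352=2179  308^2353=1875  308^2354=2661  308^2355=373
  308^2356=1027  308^2357=2515  308^2358=2614  308^2359=2559  308^2360=2281
  308^2361=2744  308^2362=944  308^2363=1944  308^2364=1697  308^2365=600
  308^2366=1518  308^2367=1008  308^2368=2217  308^2369=2471  308^2370=170
Found 170 at exponent 2370.

2370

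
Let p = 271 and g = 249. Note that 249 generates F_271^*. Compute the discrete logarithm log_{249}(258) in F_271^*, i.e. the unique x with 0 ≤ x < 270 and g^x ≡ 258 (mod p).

60

Baby-step giant-step with m = ceil(sqrt(270)) = 17.
Baby table (249^j mod 271 for j=0..16):
  0:1  1:249  2:213  3:192  4:112  5:246  6:8  7:95
  8:78  9:181  10:83  11:71  12:64  13:218  14:82  15:93
  16:122
Giant step factor: 249^(-17) ≡ 73 (mod 271).
Scan 258·73^i mod 271 for i = 0, 1, …:
  i=0: 258   i=1: 135   i=2: 99   i=3: 181
Match at i=3, j=9: x = 3·17 + 9 = 60.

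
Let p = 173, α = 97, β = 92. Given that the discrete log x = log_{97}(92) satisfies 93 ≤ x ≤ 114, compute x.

Compute 97^93 mod 173 = 17, then multiply by 97 repeatedly:
  97^93=17  97^94=92
Found 92 at exponent 94.

94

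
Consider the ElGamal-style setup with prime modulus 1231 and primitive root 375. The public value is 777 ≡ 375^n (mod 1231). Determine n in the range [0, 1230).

131

Baby-step giant-step with m = ceil(sqrt(1230)) = 36.
Baby table (375^j mod 1231 for j=0..35):
  0:1  1:375  2:291  3:797  4:973  5:499  6:13  7:1182
  8:90  9:513  10:339  11:332  12:169  13:594  14:1170  15:514
  16:714  17:623  18:966  19:336  20:438  21:527  22:665  23:713
  24:248  25:675  26:770  27:696  28:28  29:652  30:762  31:158
  32:162  33:431  34:364  35:1090
Giant step factor: 375^(-36) ≡ 1040 (mod 1231).
Scan 777·1040^i mod 1231 for i = 0, 1, …:
  i=0: 777   i=1: 544   i=2: 731   i=3: 713
Match at i=3, j=23: n = 3·36 + 23 = 131.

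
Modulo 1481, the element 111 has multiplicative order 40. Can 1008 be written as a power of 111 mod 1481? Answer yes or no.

1008 ∈ ⟨111⟩ iff 1008^40 ≡ 1 (mod 1481), since |⟨111⟩| = 40.
1008^40 mod 1481 = 1.
Since 1 = 1, 1008 lies in the subgroup.

yes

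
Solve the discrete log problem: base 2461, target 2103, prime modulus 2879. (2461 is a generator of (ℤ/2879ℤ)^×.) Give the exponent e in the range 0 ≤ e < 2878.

1539

Baby-step giant-step with m = ceil(sqrt(2878)) = 54.
Baby table (2461^j mod 2879 for j=0..53):
  0:1  1:2461  2:1984  3:2719  4:663  5:2129  6:2568  7:443
  8:1961  9:817  10:1095  11:51  12:1714  13:419  14:477  15:2144
  16:2056  17:1413  18:2440  19:2125  20:1361  21:1144  22:2601  23:1044
  24:1216  25:1295  26:2821  27:1212  28:88  29:643  30:1852  31:315
  32:764  33:217  34:1422  35:1557  36:2707  37:2800  38:1353  39:1609
  40:1124  41:2324  42:1670  43:1537  44:2430  45:547  46:1674  47:2744
  48:1729  49:2786  50:1447  51:2623  52:485  53:1679
Giant step factor: 2461^(-54) ≡ 1642 (mod 2879).
Scan 2103·1642^i mod 2879 for i = 0, 1, …:
  i=0: 2103   i=1: 1205   i=2: 737   i=3: 974
  i=4: 1463   i=5: 1160   i=6: 1701   i=7: 412
  i=8: 2818   i=9: 603     …   i=27: 923
  i=28: 1212
Match at i=28, j=27: e = 28·54 + 27 = 1539.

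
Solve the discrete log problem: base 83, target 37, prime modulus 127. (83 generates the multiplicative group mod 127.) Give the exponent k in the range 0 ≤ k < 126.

70

Baby-step giant-step with m = ceil(sqrt(126)) = 12.
Baby table (83^j mod 127 for j=0..11):
  0:1  1:83  2:31  3:33  4:72  5:7  6:73  7:90
  8:104  9:123  10:49  11:3
Giant step factor: 83^(-12) ≡ 76 (mod 127).
Scan 37·76^i mod 127 for i = 0, 1, …:
  i=0: 37   i=1: 18   i=2: 98   i=3: 82
  i=4: 9   i=5: 49
Match at i=5, j=10: k = 5·12 + 10 = 70.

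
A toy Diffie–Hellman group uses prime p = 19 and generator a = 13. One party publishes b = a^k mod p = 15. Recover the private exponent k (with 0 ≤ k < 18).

Successive powers of 13 modulo 19:
  13^0=1  13^1=13  13^2=17  13^3=12  13^4=4  13^5=14
  13^6=11  13^7=10  13^8=16  13^9=18  13^10=6  13^11=2
  13^12=7  13^13=15
So 13^13 ≡ 15 (mod 19), giving k = 13.

13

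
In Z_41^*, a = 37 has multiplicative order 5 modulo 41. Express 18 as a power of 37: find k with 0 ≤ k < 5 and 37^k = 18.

3

Successive powers of 37 modulo 41:
  37^0=1  37^1=37  37^2=16  37^3=18
So 37^3 ≡ 18 (mod 41), giving k = 3.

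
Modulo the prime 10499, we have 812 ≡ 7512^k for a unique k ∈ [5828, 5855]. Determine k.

5840

Compute 7512^5828 mod 10499 = 1759, then multiply by 7512 repeatedly:
  7512^5828=1759  7512^5829=5866  7512^5830=1089  7512^5831=1847  7512^5832=5485
  7512^5833=5244  7512^5834=680  7512^5835=5646  7512^5836=7291  7512^5837=7208
  7512^5838=3153  7512^5839=10091  7512^5840=812
Found 812 at exponent 5840.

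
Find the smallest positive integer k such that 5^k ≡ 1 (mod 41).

The order of 5 must divide p − 1 = 40 = 2^3 · 5.
Divisors: 1, 2, 4, 5, 8, 10, 20, 40.
Check each in increasing order: 5^1 ≡ 5;  5^2 ≡ 25;  5^4 ≡ 10;  5^5 ≡ 9;  5^8 ≡ 18;  5^10 ≡ 40;  5^20 ≡ 1.
Smallest exponent giving 1 is 20.

20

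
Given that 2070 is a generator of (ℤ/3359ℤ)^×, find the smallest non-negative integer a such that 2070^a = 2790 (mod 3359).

1004

Baby-step giant-step with m = ceil(sqrt(3358)) = 58.
Baby table (2070^j mod 3359 for j=0..57):
  0:1  1:2070  2:2175  3:1190  4:1153  5:1820  6:1961  7:1598
  8:2604  9:2444  10:426  11:1762  12:2825  13:3090  14:764  15:2750
  16:2354  17:2230  18:834  19:3213  20:90  21:1555  22:928  23:2971
  24:3000  25:2568  26:1822  27:2742  28:2589  29:1625  30:1391  31:707
  32:2325  33:2662  34:1580  35:2293  36:243  37:2519  38:1162  39:296
  40:1382  41:2231  42:2904  43:2029  44:1280  45:2708  46:2748  47:1573
  48:1239  49:1813  50:907  51:3168  52:992  53:1091  54:1122  55:1471
  56:1716  57:1657
Giant step factor: 2070^(-58) ≡ 715 (mod 3359).
Scan 2790·715^i mod 3359 for i = 0, 1, …:
  i=0: 2790   i=1: 2963   i=2: 2375   i=3: 1830
  i=4: 1799   i=5: 3147   i=6: 2934   i=7: 1794
  i=8: 2931   i=9: 3008     …   i=16: 3285
  i=17: 834
Match at i=17, j=18: a = 17·58 + 18 = 1004.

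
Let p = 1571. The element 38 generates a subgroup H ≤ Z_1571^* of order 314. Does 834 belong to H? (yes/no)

834 ∈ ⟨38⟩ iff 834^314 ≡ 1 (mod 1571), since |⟨38⟩| = 314.
834^314 mod 1571 = 1392.
Since 1392 ≠ 1, 834 does not lie in the subgroup.

no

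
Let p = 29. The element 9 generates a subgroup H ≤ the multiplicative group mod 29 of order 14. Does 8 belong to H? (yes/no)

⟨9⟩ has order 14; its elements mod 29 are {1, 4, 5, 6, 7, 9, 13, 16, 20, 22, 23, 24, 25, 28}.
8 is not in this set.

no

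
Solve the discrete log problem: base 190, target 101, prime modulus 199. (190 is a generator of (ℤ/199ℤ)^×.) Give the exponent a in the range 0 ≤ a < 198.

Baby-step giant-step with m = ceil(sqrt(198)) = 15.
Baby table (190^j mod 199 for j=0..14):
  0:1  1:190  2:81  3:67  4:193  5:54  6:111  7:195
  8:36  9:74  10:130  11:24  12:182  13:153  14:16
Giant step factor: 190^(-15) ≡ 76 (mod 199).
Scan 101·76^i mod 199 for i = 0, 1, …:
  i=0: 101   i=1: 114   i=2: 107   i=3: 172
  i=4: 137   i=5: 64   i=6: 88   i=7: 121
  i=8: 42   i=9: 8   i=10: 11   i=11: 40
  i=12: 55   i=13: 1
Match at i=13, j=0: a = 13·15 + 0 = 195.

195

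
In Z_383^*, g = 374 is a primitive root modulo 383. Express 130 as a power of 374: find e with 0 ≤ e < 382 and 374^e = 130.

Baby-step giant-step with m = ceil(sqrt(382)) = 20.
Baby table (374^j mod 383 for j=0..19):
  0:1  1:374  2:81  3:37  4:50  5:316  6:220  7:318
  8:202  9:97  10:276  11:197  12:142  13:254  14:12  15:275
  16:206  17:61  18:217  19:345
Giant step factor: 374^(-20) ≡ 28 (mod 383).
Scan 130·28^i mod 383 for i = 0, 1, …:
  i=0: 130   i=1: 193   i=2: 42   i=3: 27
  i=4: 373   i=5: 103   i=6: 203   i=7: 322
  i=8: 207   i=9: 51     …   i=16: 144
  i=17: 202
Match at i=17, j=8: e = 17·20 + 8 = 348.

348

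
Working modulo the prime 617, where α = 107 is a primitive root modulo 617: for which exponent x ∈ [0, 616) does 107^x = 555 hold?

264

Baby-step giant-step with m = ceil(sqrt(616)) = 25.
Baby table (107^j mod 617 for j=0..24):
  0:1  1:107  2:343  3:298  4:419  5:409  6:573  7:228
  8:333  9:462  10:74  11:514  12:85  13:457  14:156  15:33
  16:446  17:213  18:579  19:253  20:540  21:399  22:120  23:500
  24:438
Giant step factor: 107^(-25) ≡ 261 (mod 617).
Scan 555·261^i mod 617 for i = 0, 1, …:
  i=0: 555   i=1: 477   i=2: 480   i=3: 29
  i=4: 165   i=5: 492   i=6: 76   i=7: 92
  i=8: 566   i=9: 263   i=10: 156
Match at i=10, j=14: x = 10·25 + 14 = 264.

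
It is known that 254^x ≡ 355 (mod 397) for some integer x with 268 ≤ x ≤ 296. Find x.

280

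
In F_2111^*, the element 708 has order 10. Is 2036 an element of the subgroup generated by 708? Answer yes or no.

yes

⟨708⟩ has order 10; its elements mod 2111 are {1, 75, 325, 708, 957, 1154, 1403, 1786, 2036, 2110}.
2036 is in this set.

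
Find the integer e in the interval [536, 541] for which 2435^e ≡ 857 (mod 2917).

Compute 2435^536 mod 2917 = 1816, then multiply by 2435 repeatedly:
  2435^536=1816  2435^537=2705  2435^538=89  2435^539=857
Found 857 at exponent 539.

539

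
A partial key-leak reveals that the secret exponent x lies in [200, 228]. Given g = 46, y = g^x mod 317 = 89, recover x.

228

Compute 46^200 mod 317 = 81, then multiply by 46 repeatedly:
  46^200=81  46^201=239  46^202=216  46^203=109  46^204=259
  46^205=185  46^206=268  46^207=282  46^208=292  46^209=118
  46^210=39  46^211=209  46^212=104  46^213=29  46^214=66
  46^215=183  46^216=176  46^217=171  46^218=258  46^219=139
  46^220=54  46^221=265  46^222=144  46^223=284  46^224=67
  46^225=229  46^226=73  46^227=188  46^228=89
Found 89 at exponent 228.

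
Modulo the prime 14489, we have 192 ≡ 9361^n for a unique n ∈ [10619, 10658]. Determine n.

Compute 9361^10619 mod 14489 = 5893, then multiply by 9361 repeatedly:
  9361^10619=5893  9361^10620=4750  9361^10621=12498  9361^10622=9592  9361^10623=2379
  9361^10624=226  9361^10625=192
Found 192 at exponent 10625.

10625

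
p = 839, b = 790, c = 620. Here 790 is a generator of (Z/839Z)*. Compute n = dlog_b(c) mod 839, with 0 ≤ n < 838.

Baby-step giant-step with m = ceil(sqrt(838)) = 29.
Baby table (790^j mod 839 for j=0..28):
  0:1  1:790  2:723  3:650  4:32  5:110  6:483  7:664
  8:185  9:164  10:354  11:273  12:47  13:214  14:421  15:346
  16:665  17:136  18:48  19:165  20:305  21:157  22:697  23:246
  24:531  25:829  26:490  27:321  28:212
Giant step factor: 790^(-29) ≡ 312 (mod 839).
Scan 620·312^i mod 839 for i = 0, 1, …:
  i=0: 620   i=1: 470   i=2: 654   i=3: 171
  i=4: 495   i=5: 64   i=6: 671   i=7: 441
  i=8: 835   i=9: 430     …   i=15: 100
  i=16: 157
Match at i=16, j=21: n = 16·29 + 21 = 485.

485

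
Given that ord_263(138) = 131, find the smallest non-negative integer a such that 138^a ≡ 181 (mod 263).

69

Baby-step giant-step with m = ceil(sqrt(131)) = 12.
Baby table (138^j mod 263 for j=0..11):
  0:1  1:138  2:108  3:176  4:92  5:72  6:205  7:149
  8:48  9:49  10:187  11:32
Giant step factor: 138^(-12) ≡ 153 (mod 263).
Scan 181·153^i mod 263 for i = 0, 1, …:
  i=0: 181   i=1: 78   i=2: 99   i=3: 156
  i=4: 198   i=5: 49
Match at i=5, j=9: a = 5·12 + 9 = 69.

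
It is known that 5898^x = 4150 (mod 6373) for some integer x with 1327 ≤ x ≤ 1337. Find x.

1335

Compute 5898^1327 mod 6373 = 5029, then multiply by 5898 repeatedly:
  5898^1327=5029  5898^1328=1100  5898^1329=86  5898^1330=3761  5898^1331=4338
  5898^1332=4302  5898^1333=2283  5898^1334=5358  5898^1335=4150
Found 4150 at exponent 1335.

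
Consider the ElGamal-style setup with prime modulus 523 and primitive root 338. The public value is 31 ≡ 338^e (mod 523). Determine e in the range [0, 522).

64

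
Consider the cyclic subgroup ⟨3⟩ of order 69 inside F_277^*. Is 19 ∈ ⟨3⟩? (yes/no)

19 ∈ ⟨3⟩ iff 19^69 ≡ 1 (mod 277), since |⟨3⟩| = 69.
19^69 mod 277 = 1.
Since 1 = 1, 19 lies in the subgroup.

yes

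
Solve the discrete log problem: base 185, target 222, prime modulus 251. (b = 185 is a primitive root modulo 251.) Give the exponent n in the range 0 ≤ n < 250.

Baby-step giant-step with m = ceil(sqrt(250)) = 16.
Baby table (185^j mod 251 for j=0..15):
  0:1  1:185  2:89  3:150  4:140  5:47  6:161  7:167
  8:22  9:54  10:201  11:37  12:68  13:30  14:28  15:160
Giant step factor: 185^(-16) ≡ 237 (mod 251).
Scan 222·237^i mod 251 for i = 0, 1, …:
  i=0: 222   i=1: 155   i=2: 89
Match at i=2, j=2: n = 2·16 + 2 = 34.

34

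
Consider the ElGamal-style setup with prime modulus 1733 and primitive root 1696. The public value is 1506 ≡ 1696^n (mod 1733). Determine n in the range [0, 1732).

630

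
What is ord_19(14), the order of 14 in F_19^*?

The order of 14 must divide p − 1 = 18 = 2 · 3^2.
Divisors: 1, 2, 3, 6, 9, 18.
Check each in increasing order: 14^1 ≡ 14;  14^2 ≡ 6;  14^3 ≡ 8;  14^6 ≡ 7;  14^9 ≡ 18;  14^18 ≡ 1.
Smallest exponent giving 1 is 18.

18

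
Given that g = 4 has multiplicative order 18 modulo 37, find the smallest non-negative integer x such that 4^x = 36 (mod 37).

9

Successive powers of 4 modulo 37:
  4^0=1  4^1=4  4^2=16  4^3=27  4^4=34  4^5=25
  4^6=26  4^7=30  4^8=9  4^9=36
So 4^9 ≡ 36 (mod 37), giving x = 9.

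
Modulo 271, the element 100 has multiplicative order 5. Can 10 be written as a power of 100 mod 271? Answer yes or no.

yes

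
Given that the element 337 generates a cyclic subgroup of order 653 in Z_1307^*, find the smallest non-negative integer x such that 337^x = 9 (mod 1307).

Baby-step giant-step with m = ceil(sqrt(653)) = 26.
Baby table (337^j mod 1307 for j=0..25):
  0:1  1:337  2:1167  3:1179  4:1302  5:929  6:700  7:640
  8:25  9:583  10:421  11:721  12:1182  13:1006  14:509  15:316
  16:625  17:198  18:69  19:1034  20:796  21:317  22:962  23:58
  24:1248  25:1029
Giant step factor: 337^(-26) ≡ 1085 (mod 1307).
Scan 9·1085^i mod 1307 for i = 0, 1, …:
  i=0: 9   i=1: 616   i=2: 483   i=3: 1255
  i=4: 1088   i=5: 259   i=6: 10   i=7: 394
  i=8: 101   i=9: 1104   i=10: 628   i=11: 433
  i=12: 592   i=13: 583
Match at i=13, j=9: x = 13·26 + 9 = 347.

347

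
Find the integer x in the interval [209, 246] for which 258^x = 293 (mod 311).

235

Compute 258^209 mod 311 = 151, then multiply by 258 repeatedly:
  258^209=151  258^210=83  258^211=266  258^212=208  258^213=172
  258^214=214  258^215=165  258^216=274  258^217=95  258^218=252
  258^219=17  258^220=32  258^221=170  258^222=9  258^223=145
  258^224=90  258^225=206  258^226=278  258^227=194  258^228=292
  258^229=74  258^230=121  258^231=118  258^232=277  258^233=247
  258^234=282  258^235=293
Found 293 at exponent 235.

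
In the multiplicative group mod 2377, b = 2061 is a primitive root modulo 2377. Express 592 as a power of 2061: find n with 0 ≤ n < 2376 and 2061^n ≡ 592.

Baby-step giant-step with m = ceil(sqrt(2376)) = 49.
Baby table (2061^j mod 2377 for j=0..48):
  0:1  1:2061  2:22  3:179  4:484  5:1561  6:1140  7:1064
  8:1310  9:2015  10:296  11:1544  12:1758  13:690  14:644  15:918
  16:2283  17:1180  18:309  19:2190  20:2044  21:640  22:2182  23:2195
  24:464  25:750  26:700  27:2238  28:1138  29:1696  30:1266  31:1657
  32:1705  33:799  34:1855  35:939  36:401  37:1642  38:1691  39:469
  40:1547  41:810  42:756  43:1181  44:2370  45:2212  46:2223  47:1124
  48:1366
Giant step factor: 2061^(-49) ≡ 2047 (mod 2377).
Scan 592·2047^i mod 2377 for i = 0, 1, …:
  i=0: 592   i=1: 1931   i=2: 2183   i=3: 2218
  i=4: 176   i=5: 1345   i=6: 649   i=7: 2137
  i=8: 759   i=9: 1492     …   i=45: 1241
  i=46: 1691
Match at i=46, j=38: n = 46·49 + 38 = 2292.

2292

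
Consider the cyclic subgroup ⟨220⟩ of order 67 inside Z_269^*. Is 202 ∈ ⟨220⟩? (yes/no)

no

202 ∈ ⟨220⟩ iff 202^67 ≡ 1 (mod 269), since |⟨220⟩| = 67.
202^67 mod 269 = 268.
Since 268 ≠ 1, 202 does not lie in the subgroup.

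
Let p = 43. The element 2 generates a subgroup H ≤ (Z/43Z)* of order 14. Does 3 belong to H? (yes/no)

no

3 ∈ ⟨2⟩ iff 3^14 ≡ 1 (mod 43), since |⟨2⟩| = 14.
3^14 mod 43 = 36.
Since 36 ≠ 1, 3 does not lie in the subgroup.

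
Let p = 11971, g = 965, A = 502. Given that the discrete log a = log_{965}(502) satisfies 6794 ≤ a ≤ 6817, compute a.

6802

Compute 965^6794 mod 11971 = 9445, then multiply by 965 repeatedly:
  965^6794=9445  965^6795=4494  965^6796=3208  965^6797=7202  965^6798=6750
  965^6799=1526  965^6800=157  965^6801=7853  965^6802=502
Found 502 at exponent 6802.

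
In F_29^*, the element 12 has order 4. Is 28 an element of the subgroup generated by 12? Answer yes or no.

yes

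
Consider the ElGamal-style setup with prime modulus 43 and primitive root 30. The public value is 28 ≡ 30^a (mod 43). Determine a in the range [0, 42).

Baby-step giant-step with m = ceil(sqrt(42)) = 7.
Baby table (30^j mod 43 for j=0..6):
  0:1  1:30  2:40  3:39  4:9  5:12  6:16
Giant step factor: 30^(-7) ≡ 37 (mod 43).
Scan 28·37^i mod 43 for i = 0, 1, …:
  i=0: 28   i=1: 4   i=2: 19   i=3: 15
  i=4: 39
Match at i=4, j=3: a = 4·7 + 3 = 31.

31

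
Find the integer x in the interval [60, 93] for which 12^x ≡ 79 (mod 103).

66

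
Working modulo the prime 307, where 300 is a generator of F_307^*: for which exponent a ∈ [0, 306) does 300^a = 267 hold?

Baby-step giant-step with m = ceil(sqrt(306)) = 18.
Baby table (300^j mod 307 for j=0..17):
  0:1  1:300  2:49  3:271  4:252  5:78  6:68  7:138
  8:262  9:8  10:251  11:85  12:19  13:174  14:10  15:237
  16:183  17:254
Giant step factor: 300^(-18) ≡ 24 (mod 307).
Scan 267·24^i mod 307 for i = 0, 1, …:
  i=0: 267   i=1: 268   i=2: 292   i=3: 254
Match at i=3, j=17: a = 3·18 + 17 = 71.

71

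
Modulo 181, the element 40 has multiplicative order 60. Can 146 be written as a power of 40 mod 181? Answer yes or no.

yes

146 ∈ ⟨40⟩ iff 146^60 ≡ 1 (mod 181), since |⟨40⟩| = 60.
146^60 mod 181 = 1.
Since 1 = 1, 146 lies in the subgroup.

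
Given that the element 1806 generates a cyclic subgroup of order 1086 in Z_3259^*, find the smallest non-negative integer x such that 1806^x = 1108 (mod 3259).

635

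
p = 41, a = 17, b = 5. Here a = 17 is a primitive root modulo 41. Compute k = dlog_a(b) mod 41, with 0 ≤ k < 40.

Successive powers of 17 modulo 41:
  17^0=1  17^1=17  17^2=2  17^3=34  17^4=4  17^5=27
  17^6=8  17^7=13  17^8=16  17^9=26  17^10=32  17^11=11
  17^12=23  17^13=22  17^14=5
So 17^14 ≡ 5 (mod 41), giving k = 14.

14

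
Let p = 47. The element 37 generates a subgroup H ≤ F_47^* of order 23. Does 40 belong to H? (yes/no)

no

⟨37⟩ has order 23; its elements mod 47 are {1, 2, 3, 4, 6, 7, 8, 9, 12, 14, 16, 17, 18, 21, 24, 25, 27, 28, 32, 34, 36, 37, 42}.
40 is not in this set.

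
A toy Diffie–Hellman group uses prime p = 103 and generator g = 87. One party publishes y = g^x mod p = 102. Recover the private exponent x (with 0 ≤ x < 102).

Baby-step giant-step with m = ceil(sqrt(102)) = 11.
Baby table (87^j mod 103 for j=0..10):
  0:1  1:87  2:50  3:24  4:28  5:67  6:61  7:54
  8:63  9:22  10:60
Giant step factor: 87^(-11) ≡ 78 (mod 103).
Scan 102·78^i mod 103 for i = 0, 1, …:
  i=0: 102   i=1: 25   i=2: 96   i=3: 72
  i=4: 54
Match at i=4, j=7: x = 4·11 + 7 = 51.

51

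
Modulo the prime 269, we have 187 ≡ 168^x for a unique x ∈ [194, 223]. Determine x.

201

Compute 168^194 mod 269 = 144, then multiply by 168 repeatedly:
  168^194=144  168^195=251  168^196=204  168^197=109  168^198=20
  168^199=132  168^200=118  168^201=187
Found 187 at exponent 201.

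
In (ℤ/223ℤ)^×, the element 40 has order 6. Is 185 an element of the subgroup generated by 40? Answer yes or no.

no

185 ∈ ⟨40⟩ iff 185^6 ≡ 1 (mod 223), since |⟨40⟩| = 6.
185^6 mod 223 = 196.
Since 196 ≠ 1, 185 does not lie in the subgroup.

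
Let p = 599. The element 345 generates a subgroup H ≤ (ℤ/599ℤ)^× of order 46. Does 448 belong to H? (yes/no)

yes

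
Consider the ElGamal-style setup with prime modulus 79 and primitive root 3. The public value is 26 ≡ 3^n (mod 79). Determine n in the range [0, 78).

38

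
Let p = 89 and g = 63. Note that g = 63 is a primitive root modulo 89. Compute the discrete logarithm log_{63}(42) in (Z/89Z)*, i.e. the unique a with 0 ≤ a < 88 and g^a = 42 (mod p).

86

Baby-step giant-step with m = ceil(sqrt(88)) = 10.
Baby table (63^j mod 89 for j=0..9):
  0:1  1:63  2:53  3:46  4:50  5:35  6:69  7:75
  8:8  9:59
Giant step factor: 63^(-10) ≡ 72 (mod 89).
Scan 42·72^i mod 89 for i = 0, 1, …:
  i=0: 42   i=1: 87   i=2: 34   i=3: 45
  i=4: 36   i=5: 11   i=6: 80   i=7: 64
  i=8: 69
Match at i=8, j=6: a = 8·10 + 6 = 86.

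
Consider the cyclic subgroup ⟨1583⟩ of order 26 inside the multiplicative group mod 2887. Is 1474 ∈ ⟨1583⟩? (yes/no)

1474 ∈ ⟨1583⟩ iff 1474^26 ≡ 1 (mod 2887), since |⟨1583⟩| = 26.
1474^26 mod 2887 = 2204.
Since 2204 ≠ 1, 1474 does not lie in the subgroup.

no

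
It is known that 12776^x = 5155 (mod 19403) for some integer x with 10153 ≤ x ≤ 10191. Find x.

Compute 12776^10153 mod 19403 = 3893, then multiply by 12776 repeatedly:
  12776^10153=3893  12776^10154=7079  12776^10155=3921  12776^10156=15553  12776^10157=18408
  12776^10158=16248  12776^10159=11154  12776^10160=7872  12776^10161=6923  12776^10162=9374
  12776^10163=6908  12776^10164=11764  12776^10165=1226  12776^10166=5155
Found 5155 at exponent 10166.

10166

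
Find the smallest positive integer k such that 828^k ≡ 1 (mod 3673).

The order of 828 must divide p − 1 = 3672 = 2^3 · 3^3 · 17.
Divisors: 1, 2, 3, 4, 6, 8, 9, 12, 17, 18, 24, 27, 34, 36, 51, 54, 68, 72, 102, 108, 136, 153, 204, 216, 306, 408, 459, 612, 918, 1224, 1836, 3672.
Check each in increasing order: 828^1 ≡ 828;  828^2 ≡ 2406;  828^3 ≡ 1402;  828^4 ≡ 188;  828^6 ≡ 549;  828^8 ≡ 2287;  828^9 ≡ 2041;  828^12 ≡ 215;  828^17 ≡ 3057;  828^18 ≡ 499;  828^24 ≡ 2149;  828^27 ≡ 1038;  828^34 ≡ 1137;  828^36 ≡ 2910;  828^51 ≡ 1151;  828^54 ≡ 1255;  828^68 ≡ 3546;  828^72 ≡ 1835;  828^102 ≡ 2521;  828^108 ≡ 2981;  828^136 ≡ 1437;  828^153 ≡ 1.
Smallest exponent giving 1 is 153.

153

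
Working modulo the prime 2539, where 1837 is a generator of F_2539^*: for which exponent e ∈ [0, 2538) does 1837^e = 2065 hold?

Baby-step giant-step with m = ceil(sqrt(2538)) = 51.
Baby table (1837^j mod 2539 for j=0..50):
  0:1  1:1837  2:238  3:498  4:786  5:1730  6:1721  7:422
  8:819  9:1415  10:1958  11:1622  12:1367  13:108  14:354  15:314
  16:465  17:1101  18:1493  19:521  20:2413  21:2126  22:480  23:727
  24:2524  25:374  26:1508  27:147  28:905  29:1979  30:2114  31:1287
  32:410  33:1626  34:1098  35:1060  36:2346  37:919  38:2307  39:368
  40:642  41:1258  42:456  43:2341  44:1890  45:1117  46:417  47:1790
  48:225  49:2007  50:231
Giant step factor: 1837^(-51) ≡ 1680 (mod 2539).
Scan 2065·1680^i mod 2539 for i = 0, 1, …:
  i=0: 2065   i=1: 926   i=2: 1812   i=3: 2438
  i=4: 433   i=5: 1286   i=6: 2330   i=7: 1801
  i=8: 1731   i=9: 925     …   i=26: 2118
  i=27: 1101
Match at i=27, j=17: e = 27·51 + 17 = 1394.

1394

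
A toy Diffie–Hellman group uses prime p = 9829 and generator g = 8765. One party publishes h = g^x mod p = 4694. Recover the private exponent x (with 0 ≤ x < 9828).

4871

Baby-step giant-step with m = ceil(sqrt(9828)) = 100.
Baby table (8765^j mod 9829 for j=0..99):
  0:1  1:8765  2:1761  3:3635  4:4986  5:2556  6:3049  7:9263
  8:2655  9:5832  10:6680  11:8676  12:7996  13:4170  14:5828  15:1107
  16:1632  17:3285  18:3884  19:5433  20:8569  21:3896  22:2494  23:214
  24:8200  25:3352  26:1399  27:5472  28:6389  29:3772  30:6653  31:7917
  32:9594  33:4315  34:8812  35:898  36:7770  37:8738  38:1002  39:5233
  40:5131  41:5540  42:2840  43:5572  44:8108  45:2950  46:6480  47:5238
  48:9640  49:4516  50:1357  51:1015  52:1230  53:8366  54:3650  55:8684
  56:9313  57:8429  58:5421  59:1679  60:2422  61:8019  62:9185  63:7015
  64:6080  65:8191  66:3099  67:5208  68:2244  69:831  70:426  71:8699
  72:3182  73:5357  74:972  75:7666  76:1446  77:4609  78:695  79:7524
  80:5099  81:272  82:5462  83:7200  84:5820  85:9619  86:7202  87:3692
  88:3312  89:4643  90:3835  91:8424  92:912  93:2703  94:3905  95:2747
  96:6234  97:1599  98:8910  99:4745
Giant step factor: 8765^(-100) ≡ 3612 (mod 9829).
Scan 4694·3612^i mod 9829 for i = 0, 1, …:
  i=0: 4694   i=1: 9532   i=2: 8426   i=3: 4128
  i=4: 9572   i=5: 5471   i=6: 4962   i=7: 4477
  i=8: 2219   i=9: 4393     …   i=47: 1246
  i=48: 8699
Match at i=48, j=71: x = 48·100 + 71 = 4871.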